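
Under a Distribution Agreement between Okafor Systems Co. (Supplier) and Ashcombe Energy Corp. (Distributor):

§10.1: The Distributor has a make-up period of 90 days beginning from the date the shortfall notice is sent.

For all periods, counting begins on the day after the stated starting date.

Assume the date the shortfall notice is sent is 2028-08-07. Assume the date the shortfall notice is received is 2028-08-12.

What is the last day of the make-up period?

2028-11-05

The last day of the make-up period: 2028-08-07 + 90 days = 2028-11-05.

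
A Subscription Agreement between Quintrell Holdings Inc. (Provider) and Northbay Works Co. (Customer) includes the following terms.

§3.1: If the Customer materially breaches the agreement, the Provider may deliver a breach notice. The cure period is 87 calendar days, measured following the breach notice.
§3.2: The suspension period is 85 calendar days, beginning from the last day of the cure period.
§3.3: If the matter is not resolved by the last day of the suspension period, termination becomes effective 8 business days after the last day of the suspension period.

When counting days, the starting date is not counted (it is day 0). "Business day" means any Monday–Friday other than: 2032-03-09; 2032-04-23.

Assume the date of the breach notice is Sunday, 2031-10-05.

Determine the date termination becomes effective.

2032-04-06

Adding 87 calendar days to 2031-10-05 gives 2031-12-31, which is the last day of the cure period.
Adding 85 calendar days to 2031-12-31 gives 2032-03-25, which is the last day of the suspension period.
From Thursday, 2032-03-25, 8 business days (Mar 26, Mar 29, Mar 30, Mar 31, Apr 1, Apr 2, Apr 5, Apr 6, skipping weekends) brings us to Tuesday, 2032-04-06, which is the date termination becomes effective.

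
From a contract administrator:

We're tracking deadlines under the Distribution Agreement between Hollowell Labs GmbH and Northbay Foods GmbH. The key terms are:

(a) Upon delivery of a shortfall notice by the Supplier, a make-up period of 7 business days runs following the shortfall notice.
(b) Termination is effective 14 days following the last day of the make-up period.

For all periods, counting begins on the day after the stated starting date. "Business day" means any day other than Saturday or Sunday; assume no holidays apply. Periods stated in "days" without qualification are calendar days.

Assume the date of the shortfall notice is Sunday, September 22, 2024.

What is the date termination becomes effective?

October 15, 2024

The last day of the make-up period: counting 7 business days from Sunday, September 22, 2024 (Sep 23, Sep 24, Sep 25, Sep 26, Sep 27, Sep 30, Oct 1, skipping weekends) reaches Tuesday, October 1, 2024.
Adding 14 calendar days to October 1, 2024 gives October 15, 2024, which is the date termination becomes effective.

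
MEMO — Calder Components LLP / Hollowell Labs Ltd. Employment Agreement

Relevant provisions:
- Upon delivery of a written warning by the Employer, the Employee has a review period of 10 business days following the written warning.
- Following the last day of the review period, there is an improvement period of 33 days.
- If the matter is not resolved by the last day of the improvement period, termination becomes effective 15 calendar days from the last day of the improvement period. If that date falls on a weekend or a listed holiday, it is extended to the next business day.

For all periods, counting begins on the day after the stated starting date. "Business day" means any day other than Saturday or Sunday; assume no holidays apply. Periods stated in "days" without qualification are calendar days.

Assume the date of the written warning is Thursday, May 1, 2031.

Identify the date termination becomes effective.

July 2, 2031

From Thursday, May 1, 2031, 10 business days (May 2, May 5, May 6, May 7, May 8, May 9, May 12, May 13, May 14, May 15, skipping weekends) brings us to Thursday, May 15, 2031, which is the last day of the review period.
The last day of the improvement period: 33 calendar days after May 15, 2031 is June 17, 2031.
Adding 15 calendar days to June 17, 2031 gives July 2, 2031, which is the date termination becomes effective. July 2, 2031 is a Wednesday, so no roll-forward applies.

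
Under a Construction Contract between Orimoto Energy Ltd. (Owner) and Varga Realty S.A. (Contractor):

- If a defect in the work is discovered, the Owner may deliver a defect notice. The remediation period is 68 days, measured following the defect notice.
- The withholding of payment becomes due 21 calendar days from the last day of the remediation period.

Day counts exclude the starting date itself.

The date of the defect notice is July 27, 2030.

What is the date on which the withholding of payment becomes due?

October 24, 2030

The last day of the remediation period: July 27, 2030 + 68 days = October 3, 2030.
The date on which the withholding of payment becomes due: October 3, 2030 + 21 days = October 24, 2030.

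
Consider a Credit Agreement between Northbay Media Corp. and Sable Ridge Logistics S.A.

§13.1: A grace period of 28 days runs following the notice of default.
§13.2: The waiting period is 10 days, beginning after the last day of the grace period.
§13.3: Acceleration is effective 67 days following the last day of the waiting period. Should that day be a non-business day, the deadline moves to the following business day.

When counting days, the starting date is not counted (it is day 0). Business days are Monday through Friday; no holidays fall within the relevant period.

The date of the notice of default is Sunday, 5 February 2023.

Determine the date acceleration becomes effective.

Adding 28 calendar days to 5 February 2023 gives 5 March 2023, which is the last day of the grace period.
The last day of the waiting period: 5 March 2023 + 10 days = 15 March 2023.
The date acceleration becomes effective: 15 March 2023 + 67 days = 21 May 2023. That falls on a Sunday, so it rolls to the next business day, Monday, 22 May 2023.

22 May 2023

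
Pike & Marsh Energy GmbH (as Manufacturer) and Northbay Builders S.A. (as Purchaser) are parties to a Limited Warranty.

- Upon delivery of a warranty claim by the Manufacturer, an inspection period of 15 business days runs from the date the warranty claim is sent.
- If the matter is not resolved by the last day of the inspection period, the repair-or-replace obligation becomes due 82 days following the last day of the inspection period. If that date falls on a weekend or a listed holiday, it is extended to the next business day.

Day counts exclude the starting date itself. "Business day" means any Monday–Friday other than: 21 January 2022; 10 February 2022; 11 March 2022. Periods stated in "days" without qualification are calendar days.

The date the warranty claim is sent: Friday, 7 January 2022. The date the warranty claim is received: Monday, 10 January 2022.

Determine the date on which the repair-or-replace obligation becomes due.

The last day of the inspection period: 15 business days after Friday, 7 January 2022, skipping weekends and the listed holiday on Jan 21 — Jan 10, Jan 11, Jan 12, Jan 13, …, Jan 27, Jan 28, Jan 31 — lands on Monday, 31 January 2022.
The date on which the repair-or-replace obligation becomes due: 31 January 2022 + 82 days = 23 April 2022. That falls on a Saturday, so it rolls to the next business day, Monday, 25 April 2022.

25 April 2022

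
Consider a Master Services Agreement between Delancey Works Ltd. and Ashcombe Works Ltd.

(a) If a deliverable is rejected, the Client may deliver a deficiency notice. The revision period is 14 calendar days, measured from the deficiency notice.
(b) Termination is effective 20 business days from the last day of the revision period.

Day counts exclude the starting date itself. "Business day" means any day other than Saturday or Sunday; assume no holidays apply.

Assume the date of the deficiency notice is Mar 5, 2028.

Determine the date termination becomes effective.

The last day of the revision period: 14 calendar days after Mar 5, 2028 is Mar 19, 2028.
From Sunday, Mar 19, 2028, 20 business days (Mar 20, Mar 21, Mar 22, Mar 23, …, Apr 12, Apr 13, Apr 14, skipping weekends) brings us to Friday, Apr 14, 2028, which is the date termination becomes effective.

Apr 14, 2028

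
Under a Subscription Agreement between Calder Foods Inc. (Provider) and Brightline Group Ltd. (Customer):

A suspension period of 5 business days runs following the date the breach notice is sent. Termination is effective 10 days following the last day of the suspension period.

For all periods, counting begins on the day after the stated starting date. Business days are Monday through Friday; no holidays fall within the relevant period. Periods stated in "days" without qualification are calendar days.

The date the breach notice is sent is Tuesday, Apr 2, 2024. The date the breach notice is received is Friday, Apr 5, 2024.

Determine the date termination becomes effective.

The last day of the suspension period: 5 business days after Tuesday, Apr 2, 2024, skipping weekends — Apr 3, Apr 4, Apr 5, Apr 8, Apr 9 — lands on Tuesday, Apr 9, 2024.
Adding 10 calendar days to Apr 9, 2024 gives Apr 19, 2024, which is the date termination becomes effective.

Apr 19, 2024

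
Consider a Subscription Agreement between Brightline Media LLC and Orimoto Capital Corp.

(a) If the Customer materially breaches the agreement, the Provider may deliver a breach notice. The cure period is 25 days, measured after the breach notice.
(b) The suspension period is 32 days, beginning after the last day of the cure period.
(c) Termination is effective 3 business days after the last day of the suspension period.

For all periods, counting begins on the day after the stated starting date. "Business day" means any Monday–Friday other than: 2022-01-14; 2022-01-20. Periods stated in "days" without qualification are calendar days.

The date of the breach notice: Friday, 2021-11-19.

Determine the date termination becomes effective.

The last day of the cure period: 25 calendar days after 2021-11-19 is 2021-12-14.
The last day of the suspension period: 32 calendar days after 2021-12-14 is 2022-01-15.
The date termination becomes effective: 3 business days after Saturday, 2022-01-15, skipping weekends — Jan 17, Jan 18, Jan 19 — lands on Wednesday, 2022-01-19.

2022-01-19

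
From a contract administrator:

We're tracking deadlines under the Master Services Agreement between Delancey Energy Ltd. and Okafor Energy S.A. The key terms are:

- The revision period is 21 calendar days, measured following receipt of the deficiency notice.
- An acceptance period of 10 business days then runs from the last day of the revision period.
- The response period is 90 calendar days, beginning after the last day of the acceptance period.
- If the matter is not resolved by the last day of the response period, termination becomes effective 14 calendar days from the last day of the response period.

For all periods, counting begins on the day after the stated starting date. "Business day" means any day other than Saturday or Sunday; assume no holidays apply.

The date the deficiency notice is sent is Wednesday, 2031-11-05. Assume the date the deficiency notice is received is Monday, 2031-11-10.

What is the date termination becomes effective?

The last day of the revision period: 2031-11-10 + 21 days = 2031-12-01.
The last day of the acceptance period: 10 business days after Monday, 2031-12-01, skipping weekends — Dec 2, Dec 3, Dec 4, Dec 5, Dec 8, Dec 9, Dec 10, Dec 11, Dec 12, Dec 15 — lands on Monday, 2031-12-15.
The last day of the response period: 2031-12-15 + 90 days = 2032-03-14.
Adding 14 calendar days to 2032-03-14 gives 2032-03-28, which is the date termination becomes effective.

2032-03-28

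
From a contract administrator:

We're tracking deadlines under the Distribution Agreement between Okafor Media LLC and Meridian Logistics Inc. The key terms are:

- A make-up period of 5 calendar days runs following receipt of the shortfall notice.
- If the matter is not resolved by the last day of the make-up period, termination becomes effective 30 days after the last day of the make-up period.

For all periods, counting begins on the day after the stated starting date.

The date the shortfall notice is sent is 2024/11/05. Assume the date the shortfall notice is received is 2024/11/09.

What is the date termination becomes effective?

The last day of the make-up period: 5 calendar days after 2024/11/09 is 2024/11/14.
The date termination becomes effective: 2024/11/14 + 30 days = 2024/12/14.

2024/12/14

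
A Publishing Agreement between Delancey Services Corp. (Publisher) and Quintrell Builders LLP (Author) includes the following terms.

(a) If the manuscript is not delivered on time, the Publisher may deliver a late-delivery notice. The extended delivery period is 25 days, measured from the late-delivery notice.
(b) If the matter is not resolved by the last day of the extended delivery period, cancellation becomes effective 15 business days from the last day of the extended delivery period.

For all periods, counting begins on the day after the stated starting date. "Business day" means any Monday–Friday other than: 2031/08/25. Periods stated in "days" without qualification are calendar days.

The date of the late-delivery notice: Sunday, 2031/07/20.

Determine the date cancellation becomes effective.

2031/09/05

The last day of the extended delivery period: 2031/07/20 + 25 days = 2031/08/14.
The date cancellation becomes effective: counting 15 business days from Thursday, 2031/08/14 (Aug 15, Aug 18, Aug 19, Aug 20, …, Sep 3, Sep 4, Sep 5, skipping weekends and the listed holiday on Aug 25) reaches Friday, 2031/09/05.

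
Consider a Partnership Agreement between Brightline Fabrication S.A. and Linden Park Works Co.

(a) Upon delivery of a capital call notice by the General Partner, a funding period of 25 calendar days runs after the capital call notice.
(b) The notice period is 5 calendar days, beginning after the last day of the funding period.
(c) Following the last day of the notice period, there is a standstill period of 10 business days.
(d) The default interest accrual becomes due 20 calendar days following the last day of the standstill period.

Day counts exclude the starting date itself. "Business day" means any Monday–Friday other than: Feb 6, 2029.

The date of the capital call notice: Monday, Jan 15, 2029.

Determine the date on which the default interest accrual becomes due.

The last day of the funding period: 25 calendar days after Jan 15, 2029 is Feb 9, 2029.
The last day of the notice period: Feb 9, 2029 + 5 days = Feb 14, 2029.
From Wednesday, Feb 14, 2029, 10 business days (Feb 15, Feb 16, Feb 19, Feb 20, Feb 21, Feb 22, Feb 23, Feb 26, Feb 27, Feb 28, skipping weekends) brings us to Wednesday, Feb 28, 2029, which is the last day of the standstill period.
Adding 20 calendar days to Feb 28, 2029 gives Mar 20, 2029, which is the date on which the default interest accrual becomes due.

Mar 20, 2029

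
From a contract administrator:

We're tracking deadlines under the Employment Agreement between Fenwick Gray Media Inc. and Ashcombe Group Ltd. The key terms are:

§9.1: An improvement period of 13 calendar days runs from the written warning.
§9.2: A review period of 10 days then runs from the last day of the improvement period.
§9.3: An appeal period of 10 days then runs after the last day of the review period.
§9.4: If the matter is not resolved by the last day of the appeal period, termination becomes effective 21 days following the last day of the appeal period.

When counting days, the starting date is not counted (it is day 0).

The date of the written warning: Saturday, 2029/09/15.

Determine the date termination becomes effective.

The last day of the improvement period: 2029/09/15 + 13 days = 2029/09/28.
The last day of the review period: 10 calendar days after 2029/09/28 is 2029/10/08.
The last day of the appeal period: 2029/10/08 + 10 days = 2029/10/18.
Adding 21 calendar days to 2029/10/18 gives 2029/11/08, which is the date termination becomes effective.

2029/11/08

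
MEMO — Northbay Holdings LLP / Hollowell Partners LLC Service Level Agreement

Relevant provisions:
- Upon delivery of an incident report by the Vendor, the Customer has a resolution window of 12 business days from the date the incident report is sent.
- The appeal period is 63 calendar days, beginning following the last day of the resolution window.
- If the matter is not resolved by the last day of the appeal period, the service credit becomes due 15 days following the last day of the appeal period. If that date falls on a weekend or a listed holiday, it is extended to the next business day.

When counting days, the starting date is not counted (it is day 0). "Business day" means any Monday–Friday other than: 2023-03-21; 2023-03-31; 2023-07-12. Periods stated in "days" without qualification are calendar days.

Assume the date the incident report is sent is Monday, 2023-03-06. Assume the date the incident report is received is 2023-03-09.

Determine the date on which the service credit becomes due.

From Monday, 2023-03-06, 12 business days (Mar 7, Mar 8, Mar 9, Mar 10, …, Mar 20, Mar 22, Mar 23, skipping weekends and the listed holiday on Mar 21) brings us to Thursday, 2023-03-23, which is the last day of the resolution window.
The last day of the appeal period: 63 calendar days after 2023-03-23 is 2023-05-25.
The date on which the service credit becomes due: 15 calendar days after 2023-05-25 is 2023-06-09. 2023-06-09 is a Friday and is not a listed holiday, so no roll-forward applies.

2023-06-09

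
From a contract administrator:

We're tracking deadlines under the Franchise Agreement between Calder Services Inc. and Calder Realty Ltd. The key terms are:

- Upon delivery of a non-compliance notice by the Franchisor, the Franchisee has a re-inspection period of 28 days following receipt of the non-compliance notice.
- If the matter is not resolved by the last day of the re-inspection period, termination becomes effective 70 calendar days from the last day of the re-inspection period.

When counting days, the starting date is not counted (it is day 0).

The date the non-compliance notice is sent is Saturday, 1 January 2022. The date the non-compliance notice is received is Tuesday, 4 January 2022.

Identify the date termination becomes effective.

12 April 2022

The last day of the re-inspection period: 4 January 2022 + 28 days = 1 February 2022.
Adding 70 calendar days to 1 February 2022 gives 12 April 2022, which is the date termination becomes effective.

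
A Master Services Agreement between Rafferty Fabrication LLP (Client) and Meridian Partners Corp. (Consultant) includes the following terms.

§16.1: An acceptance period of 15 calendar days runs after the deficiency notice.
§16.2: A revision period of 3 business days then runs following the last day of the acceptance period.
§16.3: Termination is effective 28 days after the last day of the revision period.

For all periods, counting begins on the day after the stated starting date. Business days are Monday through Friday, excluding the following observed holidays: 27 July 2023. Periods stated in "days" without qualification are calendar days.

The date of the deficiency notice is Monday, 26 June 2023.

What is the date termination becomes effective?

11 August 2023

The last day of the acceptance period: 26 June 2023 + 15 days = 11 July 2023.
From Tuesday, 11 July 2023, 3 business days (Jul 12, Jul 13, Jul 14, skipping weekends) brings us to Friday, 14 July 2023, which is the last day of the revision period.
The date termination becomes effective: 14 July 2023 + 28 days = 11 August 2023.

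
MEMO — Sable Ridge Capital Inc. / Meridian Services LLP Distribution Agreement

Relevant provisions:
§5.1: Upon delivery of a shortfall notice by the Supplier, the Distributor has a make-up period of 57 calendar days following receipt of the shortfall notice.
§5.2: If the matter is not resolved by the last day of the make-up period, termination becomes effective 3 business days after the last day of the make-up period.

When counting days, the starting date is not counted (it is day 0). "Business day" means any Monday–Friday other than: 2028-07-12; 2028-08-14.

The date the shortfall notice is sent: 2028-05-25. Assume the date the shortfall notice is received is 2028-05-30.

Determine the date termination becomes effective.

2028-07-31

Adding 57 calendar days to 2028-05-30 gives 2028-07-26, which is the last day of the make-up period.
The date termination becomes effective: counting 3 business days from Wednesday, 2028-07-26 (Jul 27, Jul 28, Jul 31, skipping weekends) reaches Monday, 2028-07-31.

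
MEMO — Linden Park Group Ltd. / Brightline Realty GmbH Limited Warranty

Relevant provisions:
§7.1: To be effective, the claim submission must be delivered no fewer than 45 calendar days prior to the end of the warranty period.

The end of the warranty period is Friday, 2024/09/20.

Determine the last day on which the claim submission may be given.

2024/08/06

2024/09/20 minus 45 days is 2024/08/06.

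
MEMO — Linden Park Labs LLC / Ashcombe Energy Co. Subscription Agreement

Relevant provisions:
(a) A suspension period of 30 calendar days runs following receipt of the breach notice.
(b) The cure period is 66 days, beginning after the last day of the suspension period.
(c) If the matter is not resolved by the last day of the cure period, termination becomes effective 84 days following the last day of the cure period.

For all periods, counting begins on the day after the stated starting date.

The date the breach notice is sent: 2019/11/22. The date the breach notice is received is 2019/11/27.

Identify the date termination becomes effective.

The last day of the suspension period: 2019/11/27 + 30 days = 2019/12/27.
Adding 66 calendar days to 2019/12/27 gives 2020/03/02, which is the last day of the cure period.
The date termination becomes effective: 84 calendar days after 2020/03/02 is 2020/05/25.

2020/05/25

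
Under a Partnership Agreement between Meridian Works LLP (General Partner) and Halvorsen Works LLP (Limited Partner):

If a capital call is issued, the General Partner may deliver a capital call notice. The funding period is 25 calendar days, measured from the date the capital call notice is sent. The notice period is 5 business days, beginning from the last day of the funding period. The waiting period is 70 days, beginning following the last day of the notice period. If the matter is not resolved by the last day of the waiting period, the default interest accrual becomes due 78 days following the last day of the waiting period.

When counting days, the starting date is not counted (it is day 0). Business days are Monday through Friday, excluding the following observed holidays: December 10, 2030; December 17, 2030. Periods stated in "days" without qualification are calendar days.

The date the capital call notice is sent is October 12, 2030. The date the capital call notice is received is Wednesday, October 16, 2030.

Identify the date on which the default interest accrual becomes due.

The last day of the funding period: October 12, 2030 + 25 days = November 6, 2030.
From Wednesday, November 6, 2030, 5 business days (Nov 7, Nov 8, Nov 11, Nov 12, Nov 13, skipping weekends) brings us to Wednesday, November 13, 2030, which is the last day of the notice period.
The last day of the waiting period: 70 calendar days after November 13, 2030 is January 22, 2031.
Adding 78 calendar days to January 22, 2031 gives April 10, 2031, which is the date on which the default interest accrual becomes due.

April 10, 2031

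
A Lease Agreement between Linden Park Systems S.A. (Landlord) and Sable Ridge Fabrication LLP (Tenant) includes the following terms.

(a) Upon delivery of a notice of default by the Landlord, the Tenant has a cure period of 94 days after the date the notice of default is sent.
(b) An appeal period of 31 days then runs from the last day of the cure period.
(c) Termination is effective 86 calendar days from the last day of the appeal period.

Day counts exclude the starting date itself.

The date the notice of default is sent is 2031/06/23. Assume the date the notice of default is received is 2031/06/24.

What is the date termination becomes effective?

Adding 94 calendar days to 2031/06/23 gives 2031/09/25, which is the last day of the cure period.
The last day of the appeal period: 31 calendar days after 2031/09/25 is 2031/10/26.
The date termination becomes effective: 2031/10/26 + 86 days = 2032/01/20.

2032/01/20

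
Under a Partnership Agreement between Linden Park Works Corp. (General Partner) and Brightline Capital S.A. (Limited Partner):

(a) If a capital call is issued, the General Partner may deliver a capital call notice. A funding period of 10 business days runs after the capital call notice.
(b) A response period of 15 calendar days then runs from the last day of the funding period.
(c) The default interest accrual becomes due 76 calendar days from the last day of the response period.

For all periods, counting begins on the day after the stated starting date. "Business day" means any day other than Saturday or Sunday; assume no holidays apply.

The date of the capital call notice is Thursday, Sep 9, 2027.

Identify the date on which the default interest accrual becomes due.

Dec 23, 2027

The last day of the funding period: counting 10 business days from Thursday, Sep 9, 2027 (Sep 10, Sep 13, Sep 14, Sep 15, Sep 16, Sep 17, Sep 20, Sep 21, Sep 22, Sep 23, skipping weekends) reaches Thursday, Sep 23, 2027.
Adding 15 calendar days to Sep 23, 2027 gives Oct 8, 2027, which is the last day of the response period.
The date on which the default interest accrual becomes due: Oct 8, 2027 + 76 days = Dec 23, 2027.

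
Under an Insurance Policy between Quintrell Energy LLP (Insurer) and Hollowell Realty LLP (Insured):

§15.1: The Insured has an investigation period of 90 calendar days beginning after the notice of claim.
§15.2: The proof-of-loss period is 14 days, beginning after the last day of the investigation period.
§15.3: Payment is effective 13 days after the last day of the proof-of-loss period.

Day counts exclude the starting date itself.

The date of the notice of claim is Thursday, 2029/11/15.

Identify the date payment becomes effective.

Adding 90 calendar days to 2029/11/15 gives 2030/02/13, which is the last day of the investigation period.
The last day of the proof-of-loss period: 2030/02/13 + 14 days = 2030/02/27.
Adding 13 calendar days to 2030/02/27 gives 2030/03/12, which is the date payment becomes effective.

2030/03/12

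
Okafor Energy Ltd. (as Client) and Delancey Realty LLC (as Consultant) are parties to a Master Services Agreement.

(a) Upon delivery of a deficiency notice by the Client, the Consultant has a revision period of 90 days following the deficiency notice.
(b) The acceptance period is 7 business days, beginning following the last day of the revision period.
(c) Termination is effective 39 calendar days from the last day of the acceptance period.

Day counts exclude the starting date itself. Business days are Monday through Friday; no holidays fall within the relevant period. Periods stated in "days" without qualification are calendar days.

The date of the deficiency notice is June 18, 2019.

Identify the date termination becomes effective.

Adding 90 calendar days to June 18, 2019 gives September 16, 2019, which is the last day of the revision period.
The last day of the acceptance period: counting 7 business days from Monday, September 16, 2019 (Sep 17, Sep 18, Sep 19, Sep 20, Sep 23, Sep 24, Sep 25, skipping weekends) reaches Wednesday, September 25, 2019.
The date termination becomes effective: 39 calendar days after September 25, 2019 is November 3, 2019.

November 3, 2019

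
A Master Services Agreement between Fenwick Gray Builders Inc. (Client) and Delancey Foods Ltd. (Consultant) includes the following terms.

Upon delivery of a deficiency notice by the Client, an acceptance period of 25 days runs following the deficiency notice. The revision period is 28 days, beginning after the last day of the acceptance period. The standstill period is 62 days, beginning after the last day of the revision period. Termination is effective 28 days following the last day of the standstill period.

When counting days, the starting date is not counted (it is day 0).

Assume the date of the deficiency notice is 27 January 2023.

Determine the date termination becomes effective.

The last day of the acceptance period: 27 January 2023 + 25 days = 21 February 2023.
Adding 28 calendar days to 21 February 2023 gives 21 March 2023, which is the last day of the revision period.
Adding 62 calendar days to 21 March 2023 gives 22 May 2023, which is the last day of the standstill period.
Adding 28 calendar days to 22 May 2023 gives 19 June 2023, which is the date termination becomes effective.

19 June 2023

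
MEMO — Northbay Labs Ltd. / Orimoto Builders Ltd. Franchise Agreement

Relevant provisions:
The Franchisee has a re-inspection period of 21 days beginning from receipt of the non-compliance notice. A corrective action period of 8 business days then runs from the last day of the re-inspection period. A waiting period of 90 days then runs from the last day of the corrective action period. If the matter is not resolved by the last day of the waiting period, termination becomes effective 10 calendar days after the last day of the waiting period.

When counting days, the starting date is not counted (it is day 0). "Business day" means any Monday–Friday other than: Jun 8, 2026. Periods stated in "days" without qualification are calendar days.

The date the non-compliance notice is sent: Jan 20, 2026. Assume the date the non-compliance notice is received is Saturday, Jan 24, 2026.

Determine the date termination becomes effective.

Jun 5, 2026

Adding 21 calendar days to Jan 24, 2026 gives Feb 14, 2026, which is the last day of the re-inspection period.
The last day of the corrective action period: 8 business days after Saturday, Feb 14, 2026, skipping weekends — Feb 16, Feb 17, Feb 18, Feb 19, Feb 20, Feb 23, Feb 24, Feb 25 — lands on Wednesday, Feb 25, 2026.
Adding 90 calendar days to Feb 25, 2026 gives May 26, 2026, which is the last day of the waiting period.
The date termination becomes effective: 10 calendar days after May 26, 2026 is Jun 5, 2026.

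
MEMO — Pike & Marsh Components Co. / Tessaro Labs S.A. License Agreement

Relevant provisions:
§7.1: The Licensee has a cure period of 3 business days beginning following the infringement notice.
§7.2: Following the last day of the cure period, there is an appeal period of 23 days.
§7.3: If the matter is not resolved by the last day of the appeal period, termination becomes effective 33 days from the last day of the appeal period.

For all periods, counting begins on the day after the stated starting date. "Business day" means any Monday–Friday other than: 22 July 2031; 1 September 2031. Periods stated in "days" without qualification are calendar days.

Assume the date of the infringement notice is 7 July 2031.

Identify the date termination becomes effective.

4 September 2031

The last day of the cure period: counting 3 business days from Monday, 7 July 2031 (Jul 8, Jul 9, Jul 10, skipping weekends) reaches Thursday, 10 July 2031.
The last day of the appeal period: 10 July 2031 + 23 days = 2 August 2031.
The date termination becomes effective: 33 calendar days after 2 August 2031 is 4 September 2031.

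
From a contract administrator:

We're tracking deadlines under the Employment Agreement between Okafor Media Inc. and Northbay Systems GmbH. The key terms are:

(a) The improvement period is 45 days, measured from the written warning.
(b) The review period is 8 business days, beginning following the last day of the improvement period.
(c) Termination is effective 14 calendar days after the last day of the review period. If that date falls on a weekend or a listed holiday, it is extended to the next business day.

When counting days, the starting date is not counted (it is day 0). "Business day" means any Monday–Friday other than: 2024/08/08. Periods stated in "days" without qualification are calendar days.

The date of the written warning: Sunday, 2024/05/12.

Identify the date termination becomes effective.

Adding 45 calendar days to 2024/05/12 gives 2024/06/26, which is the last day of the improvement period.
From Wednesday, 2024/06/26, 8 business days (Jun 27, Jun 28, Jul 1, Jul 2, Jul 3, Jul 4, Jul 5, Jul 8, skipping weekends) brings us to Monday, 2024/07/08, which is the last day of the review period.
Adding 14 calendar days to 2024/07/08 gives 2024/07/22, which is the date termination becomes effective. 2024/07/22 is a Monday and is not a listed holiday, so no roll-forward applies.

2024/07/22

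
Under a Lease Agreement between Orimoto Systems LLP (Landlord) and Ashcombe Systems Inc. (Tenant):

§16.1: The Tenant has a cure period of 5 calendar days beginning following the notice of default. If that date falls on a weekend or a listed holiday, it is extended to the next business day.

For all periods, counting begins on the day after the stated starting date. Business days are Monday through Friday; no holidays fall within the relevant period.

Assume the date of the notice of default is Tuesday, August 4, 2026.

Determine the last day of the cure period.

August 10, 2026

The last day of the cure period: August 4, 2026 + 5 days = August 9, 2026. That falls on a Sunday, so it rolls to the next business day, Monday, August 10, 2026.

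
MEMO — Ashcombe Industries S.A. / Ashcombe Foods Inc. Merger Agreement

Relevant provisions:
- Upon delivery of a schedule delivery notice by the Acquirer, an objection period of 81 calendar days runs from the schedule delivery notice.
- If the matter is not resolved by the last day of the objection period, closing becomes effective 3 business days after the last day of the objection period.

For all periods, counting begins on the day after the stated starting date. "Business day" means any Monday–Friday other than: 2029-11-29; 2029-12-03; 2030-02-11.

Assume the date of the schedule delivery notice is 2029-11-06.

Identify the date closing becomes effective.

2030-01-30

The last day of the objection period: 2029-11-06 + 81 days = 2030-01-26.
The date closing becomes effective: counting 3 business days from Saturday, 2030-01-26 (Jan 28, Jan 29, Jan 30, skipping weekends) reaches Wednesday, 2030-01-30.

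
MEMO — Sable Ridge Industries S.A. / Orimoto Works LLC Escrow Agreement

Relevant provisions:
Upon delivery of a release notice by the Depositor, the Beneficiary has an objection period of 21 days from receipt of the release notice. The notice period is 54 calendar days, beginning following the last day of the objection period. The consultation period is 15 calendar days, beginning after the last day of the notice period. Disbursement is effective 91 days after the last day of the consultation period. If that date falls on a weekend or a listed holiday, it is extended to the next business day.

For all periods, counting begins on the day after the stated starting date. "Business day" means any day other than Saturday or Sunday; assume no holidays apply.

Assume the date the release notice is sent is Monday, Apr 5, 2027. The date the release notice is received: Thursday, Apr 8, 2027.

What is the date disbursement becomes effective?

Oct 6, 2027

The last day of the objection period: Apr 8, 2027 + 21 days = Apr 29, 2027.
Adding 54 calendar days to Apr 29, 2027 gives Jun 22, 2027, which is the last day of the notice period.
The last day of the consultation period: 15 calendar days after Jun 22, 2027 is Jul 7, 2027.
The date disbursement becomes effective: 91 calendar days after Jul 7, 2027 is Oct 6, 2027. Oct 6, 2027 is a Wednesday, so no roll-forward applies.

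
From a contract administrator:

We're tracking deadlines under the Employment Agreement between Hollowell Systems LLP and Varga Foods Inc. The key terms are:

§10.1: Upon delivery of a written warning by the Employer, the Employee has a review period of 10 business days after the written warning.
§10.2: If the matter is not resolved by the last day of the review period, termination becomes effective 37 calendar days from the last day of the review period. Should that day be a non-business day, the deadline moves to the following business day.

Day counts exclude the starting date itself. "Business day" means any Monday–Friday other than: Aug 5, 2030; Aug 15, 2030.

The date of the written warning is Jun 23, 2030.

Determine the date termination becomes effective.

From Sunday, Jun 23, 2030, 10 business days (Jun 24, Jun 25, Jun 26, Jun 27, Jun 28, Jul 1, Jul 2, Jul 3, Jul 4, Jul 5, skipping weekends) brings us to Friday, Jul 5, 2030, which is the last day of the review period.
The date termination becomes effective: 37 calendar days after Jul 5, 2030 is Aug 11, 2030. That falls on a Sunday, so it rolls to the next business day, Monday, Aug 12, 2030.

Aug 12, 2030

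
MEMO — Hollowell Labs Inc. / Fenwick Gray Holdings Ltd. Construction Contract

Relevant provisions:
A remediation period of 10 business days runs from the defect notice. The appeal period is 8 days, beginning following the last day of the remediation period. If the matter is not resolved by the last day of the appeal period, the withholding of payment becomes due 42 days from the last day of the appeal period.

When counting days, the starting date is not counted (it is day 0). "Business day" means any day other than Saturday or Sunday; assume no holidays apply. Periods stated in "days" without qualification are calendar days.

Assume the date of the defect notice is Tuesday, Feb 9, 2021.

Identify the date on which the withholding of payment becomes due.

Apr 14, 2021

From Tuesday, Feb 9, 2021, 10 business days (Feb 10, Feb 11, Feb 12, Feb 15, Feb 16, Feb 17, Feb 18, Feb 19, Feb 22, Feb 23, skipping weekends) brings us to Tuesday, Feb 23, 2021, which is the last day of the remediation period.
Adding 8 calendar days to Feb 23, 2021 gives Mar 3, 2021, which is the last day of the appeal period.
The date on which the withholding of payment becomes due: Mar 3, 2021 + 42 days = Apr 14, 2021.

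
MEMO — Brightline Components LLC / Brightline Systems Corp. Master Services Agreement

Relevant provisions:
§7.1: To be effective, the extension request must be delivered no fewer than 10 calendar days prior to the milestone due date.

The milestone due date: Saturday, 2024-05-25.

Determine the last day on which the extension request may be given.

2024-05-15

2024-05-25 minus 10 days is 2024-05-15.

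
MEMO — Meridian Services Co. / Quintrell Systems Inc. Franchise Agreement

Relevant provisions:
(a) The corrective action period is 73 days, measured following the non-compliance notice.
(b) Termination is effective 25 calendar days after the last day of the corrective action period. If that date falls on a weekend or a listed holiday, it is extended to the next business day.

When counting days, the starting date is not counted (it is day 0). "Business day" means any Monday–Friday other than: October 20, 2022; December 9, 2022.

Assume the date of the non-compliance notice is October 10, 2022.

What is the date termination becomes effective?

Adding 73 calendar days to October 10, 2022 gives December 22, 2022, which is the last day of the corrective action period.
The date termination becomes effective: 25 calendar days after December 22, 2022 is January 16, 2023. January 16, 2023 is a Monday and is not a listed holiday, so no roll-forward applies.

January 16, 2023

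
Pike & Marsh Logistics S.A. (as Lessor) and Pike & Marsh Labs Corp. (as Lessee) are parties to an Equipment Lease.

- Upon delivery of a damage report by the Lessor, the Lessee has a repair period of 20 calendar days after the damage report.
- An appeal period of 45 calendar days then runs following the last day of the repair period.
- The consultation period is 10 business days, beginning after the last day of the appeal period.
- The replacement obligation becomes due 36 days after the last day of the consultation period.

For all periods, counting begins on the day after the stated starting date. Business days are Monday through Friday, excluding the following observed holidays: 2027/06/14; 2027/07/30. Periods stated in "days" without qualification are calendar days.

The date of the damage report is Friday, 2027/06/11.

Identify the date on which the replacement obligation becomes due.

The last day of the repair period: 20 calendar days after 2027/06/11 is 2027/07/01.
Adding 45 calendar days to 2027/07/01 gives 2027/08/15, which is the last day of the appeal period.
From Sunday, 2027/08/15, 10 business days (Aug 16, Aug 17, Aug 18, Aug 19, Aug 20, Aug 23, Aug 24, Aug 25, Aug 26, Aug 27, skipping weekends) brings us to Friday, 2027/08/27, which is the last day of the consultation period.
The date on which the replacement obligation becomes due: 2027/08/27 + 36 days = 2027/10/02.

2027/10/02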